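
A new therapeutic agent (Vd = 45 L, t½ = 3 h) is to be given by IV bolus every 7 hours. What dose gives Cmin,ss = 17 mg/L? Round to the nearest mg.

3090 mg

τ/t½ = 7/3 ≈ 2.3333, so f = (1/2)^(7/3) ≈ 0.198425.
Cmin,ss = (D/Vd)·f/(1−f), so D = Cmin,ss·Vd·(1−f)/f.
D = 17 × 45 × (1−f)/f ≈ 17 × 45 × 4.03969 ≈ 3090.36 mg.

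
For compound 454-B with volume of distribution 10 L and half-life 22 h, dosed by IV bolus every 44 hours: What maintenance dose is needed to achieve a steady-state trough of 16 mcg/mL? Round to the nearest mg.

480 mg

τ/t½ = 44/22 ≈ 2, so f = (1/2)^(44/22) ≈ 0.250000.
Cmin,ss = (D/Vd)·f/(1−f), so D = Cmin,ss·Vd·(1−f)/f.
D = 16 × 10 × (1−f)/f ≈ 16 × 10 × 3.00000 ≈ 480.00 mg.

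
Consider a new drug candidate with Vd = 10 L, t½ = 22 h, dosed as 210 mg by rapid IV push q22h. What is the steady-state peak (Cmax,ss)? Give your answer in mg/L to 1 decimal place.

42.0 mg/L

The dosing interval is 1 half-life, so f = 2^(−1) = 0.5.
At steady state, R = 1/(1 − 0.5) = 2/1.
Single-dose peak C₀ = D/Vd = 210/10 = 21 mg/L.
Steady-state peak Cmax,ss = C₀·R = 21 × 2/1 ≈ 42.000 mg/L.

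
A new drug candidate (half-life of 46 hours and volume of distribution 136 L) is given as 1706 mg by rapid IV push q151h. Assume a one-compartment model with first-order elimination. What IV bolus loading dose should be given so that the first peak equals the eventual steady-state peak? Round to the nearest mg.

1901 mg

f = (1/2)^(151/46) ≈ 0.102763; accumulation ratio R = 1/(1−f) ≈ 1.11453.
Loading dose to hit Cmax,ss on first dose: D_load = D_maint·R ≈ 1706 × 1.11453 ≈ 1901.39 mg.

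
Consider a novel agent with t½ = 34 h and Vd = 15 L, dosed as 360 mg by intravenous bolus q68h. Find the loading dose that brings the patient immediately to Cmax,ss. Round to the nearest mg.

480 mg

f = (1/2)^(68/34) ≈ 0.250000; accumulation ratio R = 1/(1−f) ≈ 1.33333.
Loading dose to hit Cmax,ss on first dose: D_load = D_maint·R ≈ 360 × 1.33333 ≈ 480.00 mg.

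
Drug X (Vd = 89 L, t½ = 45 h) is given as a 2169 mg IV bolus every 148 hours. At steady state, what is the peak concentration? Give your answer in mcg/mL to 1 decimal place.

27.1 mcg/mL

τ/t½ = 148/45 ≈ 3.2889, so fraction remaining f = (1/2)^(148/45) ≈ 0.1023.
Accumulation ratio R = 1/(1 − f) ≈ 1/0.8977 ≈ 1.1140.
Each bolus raises the concentration by D/Vd = 2169/89 ≈ 24.371 mcg/mL.
Steady-state peak Cmax,ss = C₀·R ≈ 24.371 × 1.1140 ≈ 27.149 mcg/mL.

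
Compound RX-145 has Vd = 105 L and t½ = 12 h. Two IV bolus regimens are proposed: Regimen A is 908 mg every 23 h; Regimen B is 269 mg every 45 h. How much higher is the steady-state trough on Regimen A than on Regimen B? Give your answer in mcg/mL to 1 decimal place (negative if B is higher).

2.9 mcg/mL

Regimen A: f = (1/2)^(23/12) ≈ 0.2649; Cmin,ss = (908/105)·f/(1−f) ≈ 3.116 mcg/mL.
Regimen B: f = (1/2)^(45/12) ≈ 0.0743; Cmin,ss = (269/105)·f/(1−f) ≈ 0.206 mcg/mL.
Difference ≈ 3.116 − 0.206 ≈ 2.910 mcg/mL.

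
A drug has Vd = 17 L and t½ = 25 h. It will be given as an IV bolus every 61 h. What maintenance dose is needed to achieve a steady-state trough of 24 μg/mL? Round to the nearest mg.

τ/t½ = 61/25 ≈ 2.44, so f = (1/2)^(61/25) ≈ 0.184284.
Cmin,ss = (D/Vd)·f/(1−f), so D = Cmin,ss·Vd·(1−f)/f.
D = 24 × 17 × (1−f)/f ≈ 24 × 17 × 4.42641 ≈ 1805.98 mg.

1806 mg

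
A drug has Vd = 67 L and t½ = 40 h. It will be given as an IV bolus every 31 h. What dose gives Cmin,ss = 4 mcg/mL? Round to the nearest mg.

191 mg

τ/t½ = 31/40 ≈ 0.775, so f = (1/2)^(31/40) ≈ 0.584389.
Cmin,ss = (D/Vd)·f/(1−f), so D = Cmin,ss·Vd·(1−f)/f.
D = 4 × 67 × (1−f)/f ≈ 4 × 67 × 0.71119 ≈ 190.60 mg.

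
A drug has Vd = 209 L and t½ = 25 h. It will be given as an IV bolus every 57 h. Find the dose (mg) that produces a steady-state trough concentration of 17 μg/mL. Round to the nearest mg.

13703 mg

τ/t½ = 57/25 ≈ 2.28, so f = (1/2)^(57/25) ≈ 0.205898.
Cmin,ss = (D/Vd)·f/(1−f), so D = Cmin,ss·Vd·(1−f)/f.
D = 17 × 209 × (1−f)/f ≈ 17 × 209 × 3.85677 ≈ 13703.10 mg.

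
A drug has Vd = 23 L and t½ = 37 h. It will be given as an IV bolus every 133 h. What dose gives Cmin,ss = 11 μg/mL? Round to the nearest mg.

2803 mg

τ/t½ = 133/37 ≈ 3.5946, so f = (1/2)^(133/37) ≈ 0.082779.
Cmin,ss = (D/Vd)·f/(1−f), so D = Cmin,ss·Vd·(1−f)/f.
D = 11 × 23 × (1−f)/f ≈ 11 × 23 × 11.08036 ≈ 2803.33 mg.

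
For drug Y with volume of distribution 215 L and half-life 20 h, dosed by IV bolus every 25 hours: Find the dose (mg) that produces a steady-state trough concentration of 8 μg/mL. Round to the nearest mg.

τ/t½ = 25/20 ≈ 1.25, so f = (1/2)^(25/20) ≈ 0.420448.
Cmin,ss = (D/Vd)·f/(1−f), so D = Cmin,ss·Vd·(1−f)/f.
D = 8 × 215 × (1−f)/f ≈ 8 × 215 × 1.37842 ≈ 2370.88 mg.

2371 mg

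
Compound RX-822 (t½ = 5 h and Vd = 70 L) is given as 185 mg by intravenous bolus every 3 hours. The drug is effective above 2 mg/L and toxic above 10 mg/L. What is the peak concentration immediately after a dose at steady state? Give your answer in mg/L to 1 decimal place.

7.8 mg/L

Over one 3-h interval, 3/5 ≈ 0.6 half-lives elapse, leaving f ≈ 0.6598 of each dose.
At steady state, accumulation factor R = 1/(1 − e^(−kτ)) ≈ 2.9394.
Each bolus raises the concentration by D/Vd = 185/70 ≈ 2.643 mg/L.
Steady-state peak Cmax,ss = C₀·R ≈ 2.643 × 2.9394 ≈ 7.769 mg/L.
Peak 7.8 mg/L vs MTC 10 mg/L: below toxic threshold.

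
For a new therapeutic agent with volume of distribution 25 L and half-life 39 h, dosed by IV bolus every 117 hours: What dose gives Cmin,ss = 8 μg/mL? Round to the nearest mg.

τ/t½ = 117/39 ≈ 3, so f = (1/2)^(117/39) ≈ 0.125000.
Cmin,ss = (D/Vd)·f/(1−f), so D = Cmin,ss·Vd·(1−f)/f.
D = 8 × 25 × (1−f)/f ≈ 8 × 25 × 7.00000 ≈ 1400.00 mg.

1400 mg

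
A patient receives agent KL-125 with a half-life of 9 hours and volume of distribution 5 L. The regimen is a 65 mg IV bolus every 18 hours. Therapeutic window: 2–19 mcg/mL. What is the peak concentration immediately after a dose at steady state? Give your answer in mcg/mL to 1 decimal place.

17.3 mcg/mL

τ = 18 h = 2 half-lives, so f = (1/2)^2 = 0.25.
At steady state, R = 1/(1 − 0.25) = 4/3.
Single-dose peak C₀ = D/Vd = 65/5 = 13 mcg/mL.
Steady-state peak Cmax,ss = C₀·R = 13 × 4/3 ≈ 17.333 mcg/mL.
Peak 17.3 mcg/mL vs MTC 19 mcg/mL: below toxic threshold.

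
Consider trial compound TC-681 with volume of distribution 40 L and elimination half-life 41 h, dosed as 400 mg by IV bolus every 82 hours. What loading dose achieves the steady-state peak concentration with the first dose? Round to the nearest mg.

533 mg

f = (1/2)^(82/41) ≈ 0.250000; accumulation ratio R = 1/(1−f) ≈ 1.33333.
Loading dose to hit Cmax,ss on first dose: D_load = D_maint·R ≈ 400 × 1.33333 ≈ 533.33 mg.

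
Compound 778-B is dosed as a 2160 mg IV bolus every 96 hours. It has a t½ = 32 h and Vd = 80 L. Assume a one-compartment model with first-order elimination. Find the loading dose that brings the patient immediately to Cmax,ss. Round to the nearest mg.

f = (1/2)^(96/32) ≈ 0.125000; accumulation ratio R = 1/(1−f) ≈ 1.14286.
Loading dose to hit Cmax,ss on first dose: D_load = D_maint·R ≈ 2160 × 1.14286 ≈ 2468.58 mg.

2469 mg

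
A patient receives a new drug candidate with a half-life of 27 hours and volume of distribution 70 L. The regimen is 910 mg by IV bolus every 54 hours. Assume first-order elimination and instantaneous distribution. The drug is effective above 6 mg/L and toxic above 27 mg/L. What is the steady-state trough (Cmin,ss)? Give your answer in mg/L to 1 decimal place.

4.3 mg/L

The dosing interval is 2 half-lives, so f = 2^(−2) = 0.25.
At steady state, R = 1/(1 − 0.25) = 4/3.
Single-dose peak C₀ = D/Vd = 910/70 = 13 mg/L.
Steady-state peak Cmax,ss = C₀·R = 13 × 4/3 ≈ 17.333 mg/L.
Steady-state trough Cmin,ss = Cmax,ss·f ≈ 17.333 × 0.25 ≈ 4.333 mg/L.
Trough 4.3 mg/L vs MEC 6 mg/L: subtherapeutic.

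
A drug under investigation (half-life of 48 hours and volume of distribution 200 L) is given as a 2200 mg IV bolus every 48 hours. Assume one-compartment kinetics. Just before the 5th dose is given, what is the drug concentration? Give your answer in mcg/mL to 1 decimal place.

f = (1/2)^(τ/t½) = (1/2)^(48/48) ≈ 0.5000.
C₀ = D/Vd = 2200/200 ≈ 11.000 mcg/mL.
Before the 5th dose, 4 doses have been given. Superposition: Cmin = C₀·(f + f² + … + f^4).
≈ 11.000 × (0.5000 + 0.2500 + 0.1250 + 0.0625) ≈ 11.000 × 0.9375 ≈ 10.312 mcg/mL.

10.3 mcg/mL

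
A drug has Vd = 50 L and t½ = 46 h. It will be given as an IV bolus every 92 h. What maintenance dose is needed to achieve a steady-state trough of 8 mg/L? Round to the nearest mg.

1200 mg

τ/t½ = 92/46 ≈ 2, so f = (1/2)^(92/46) ≈ 0.250000.
Cmin,ss = (D/Vd)·f/(1−f), so D = Cmin,ss·Vd·(1−f)/f.
D = 8 × 50 × (1−f)/f ≈ 8 × 50 × 3.00000 ≈ 1200.00 mg.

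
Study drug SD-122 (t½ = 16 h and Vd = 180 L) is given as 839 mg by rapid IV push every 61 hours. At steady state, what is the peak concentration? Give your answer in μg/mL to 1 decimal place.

5.0 μg/mL

k = ln2/t½ = ln2/16 ≈ 0.043322 h⁻¹; fraction remaining f = e^(−kτ) = e^(−0.043322×61) ≈ 0.0712.
Accumulation ratio R = 1/(1 − f) ≈ 1/0.9288 ≈ 1.0767.
Each bolus raises the concentration by D/Vd = 839/180 ≈ 4.661 μg/mL.
Cmax,ss = C₀/(1 − f) ≈ 4.661/0.9288 ≈ 5.018 μg/mL.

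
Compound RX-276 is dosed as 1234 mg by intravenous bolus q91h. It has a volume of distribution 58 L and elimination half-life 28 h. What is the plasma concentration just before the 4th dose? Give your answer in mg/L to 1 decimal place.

f = (1/2)^(τ/t½) = (1/2)^(91/28) ≈ 0.1051.
C₀ = D/Vd = 1234/58 ≈ 21.276 mg/L.
Before the 4th dose, 3 doses have been given. Superposition: Cmin = C₀·(f + f² + … + f^3).
≈ 21.276 × (0.1051 + 0.0110 + 0.0012) ≈ 21.276 × 0.1173 ≈ 2.496 mg/L.

2.5 mg/L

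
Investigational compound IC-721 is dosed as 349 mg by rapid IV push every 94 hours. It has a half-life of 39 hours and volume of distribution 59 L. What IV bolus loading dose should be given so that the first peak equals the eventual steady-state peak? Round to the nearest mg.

f = (1/2)^(94/39) ≈ 0.188122; accumulation ratio R = 1/(1−f) ≈ 1.23171.
Loading dose to hit Cmax,ss on first dose: D_load = D_maint·R ≈ 349 × 1.23171 ≈ 429.87 mg.

430 mg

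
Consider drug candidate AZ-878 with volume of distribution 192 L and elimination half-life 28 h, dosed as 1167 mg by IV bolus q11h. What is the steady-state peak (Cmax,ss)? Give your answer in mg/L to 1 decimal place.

k = ln2/t½ = ln2/28 ≈ 0.024755 h⁻¹; fraction remaining f = e^(−kτ) = e^(−0.024755×11) ≈ 0.7616.
Accumulation ratio R = 1/(1 − f) ≈ 1/0.2384 ≈ 4.1946.
Single-dose peak C₀ = D/Vd = 1167/192 ≈ 6.078 mg/L.
Steady-state peak Cmax,ss = C₀·R ≈ 6.078 × 4.1946 ≈ 25.495 mg/L.

25.5 mg/L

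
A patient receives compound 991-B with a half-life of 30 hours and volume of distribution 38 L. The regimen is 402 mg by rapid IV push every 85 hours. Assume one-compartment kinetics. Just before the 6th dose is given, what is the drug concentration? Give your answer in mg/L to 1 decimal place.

f = (1/2)^(τ/t½) = (1/2)^(85/30) ≈ 0.1403.
C₀ = D/Vd = 402/38 ≈ 10.579 mg/L.
Before the 6th dose, 5 doses have been given. Superposition: Cmin = C₀·(f + f² + … + f^5).
≈ 10.579 × (0.1403 + 0.0197 + 0.0028 + 0.0004 + 0.0001) ≈ 10.579 × 0.1633 ≈ 1.728 mg/L.

1.7 mg/L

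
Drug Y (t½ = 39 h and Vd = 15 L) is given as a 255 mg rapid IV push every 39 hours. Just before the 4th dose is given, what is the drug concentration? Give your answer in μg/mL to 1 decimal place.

14.9 μg/mL

f = (1/2)^(τ/t½) = (1/2)^(39/39) ≈ 0.5000.
C₀ = D/Vd = 255/15 ≈ 17.000 μg/mL.
Before the 4th dose, 3 doses have been given. Superposition: Cmin = C₀·(f + f² + … + f^3).
≈ 17.000 × (0.5000 + 0.2500 + 0.1250) ≈ 17.000 × 0.8750 ≈ 14.875 μg/mL.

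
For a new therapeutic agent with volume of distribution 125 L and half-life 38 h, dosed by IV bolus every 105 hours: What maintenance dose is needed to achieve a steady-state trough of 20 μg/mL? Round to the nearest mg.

14472 mg

τ/t½ = 105/38 ≈ 2.7632, so f = (1/2)^(105/38) ≈ 0.147301.
Cmin,ss = (D/Vd)·f/(1−f), so D = Cmin,ss·Vd·(1−f)/f.
D = 20 × 125 × (1−f)/f ≈ 20 × 125 × 5.78882 ≈ 14472.05 mg.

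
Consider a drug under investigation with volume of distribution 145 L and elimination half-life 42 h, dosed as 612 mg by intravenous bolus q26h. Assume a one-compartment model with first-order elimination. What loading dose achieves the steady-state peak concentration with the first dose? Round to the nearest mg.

1754 mg

f = (1/2)^(26/42) ≈ 0.651101; accumulation ratio R = 1/(1−f) ≈ 2.86616.
Loading dose to hit Cmax,ss on first dose: D_load = D_maint·R ≈ 612 × 2.86616 ≈ 1754.09 mg.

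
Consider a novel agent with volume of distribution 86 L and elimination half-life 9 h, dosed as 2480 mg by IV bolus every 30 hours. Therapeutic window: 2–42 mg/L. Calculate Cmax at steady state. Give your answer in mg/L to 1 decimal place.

Over one 30-h interval, 30/9 ≈ 3.3333 half-lives elapse, leaving f ≈ 0.0992 of each dose.
Accumulation ratio R = 1/(1 − f) ≈ 1/0.9008 ≈ 1.1101.
Single-dose peak C₀ = D/Vd = 2480/86 ≈ 28.837 mg/L.
Steady-state peak Cmax,ss = C₀·R ≈ 28.837 × 1.1101 ≈ 32.012 mg/L.
Peak 32.0 mg/L vs MTC 42 mg/L: below toxic threshold.

32.0 mg/L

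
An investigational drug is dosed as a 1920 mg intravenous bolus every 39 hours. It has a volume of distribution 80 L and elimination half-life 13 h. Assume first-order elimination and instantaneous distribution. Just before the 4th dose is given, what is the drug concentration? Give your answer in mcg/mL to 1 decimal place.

3.4 mcg/mL

f = (1/2)^(τ/t½) = (1/2)^(39/13) ≈ 0.1250.
C₀ = D/Vd = 1920/80 ≈ 24.000 mcg/mL.
Before the 4th dose, 3 doses have been given. Superposition: Cmin = C₀·(f + f² + … + f^3).
≈ 24.000 × (0.1250 + 0.0156 + 0.0020) ≈ 24.000 × 0.1426 ≈ 3.422 mcg/mL.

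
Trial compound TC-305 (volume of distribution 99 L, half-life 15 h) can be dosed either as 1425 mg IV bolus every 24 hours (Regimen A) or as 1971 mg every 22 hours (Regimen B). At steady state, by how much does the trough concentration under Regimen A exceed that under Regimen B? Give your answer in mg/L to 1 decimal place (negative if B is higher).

Regimen A: f = (1/2)^(24/15) ≈ 0.3299; Cmin,ss = (1425/99)·f/(1−f) ≈ 7.086 mg/L.
Regimen B: f = (1/2)^(22/15) ≈ 0.3618; Cmin,ss = (1971/99)·f/(1−f) ≈ 11.287 mg/L.
Difference ≈ 7.086 − 11.287 ≈ -4.201 mg/L.

-4.2 mg/L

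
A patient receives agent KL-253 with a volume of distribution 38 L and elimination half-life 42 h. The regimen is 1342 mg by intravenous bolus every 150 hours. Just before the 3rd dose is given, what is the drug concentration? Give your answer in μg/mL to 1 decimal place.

f = (1/2)^(τ/t½) = (1/2)^(150/42) ≈ 0.0841.
C₀ = D/Vd = 1342/38 ≈ 35.316 μg/mL.
Before the 3rd dose, 2 doses have been given. Superposition: Cmin = C₀·(f + f²).
≈ 35.316 × (0.0841 + 0.0071) ≈ 35.316 × 0.0912 ≈ 3.221 μg/mL.

3.2 μg/mL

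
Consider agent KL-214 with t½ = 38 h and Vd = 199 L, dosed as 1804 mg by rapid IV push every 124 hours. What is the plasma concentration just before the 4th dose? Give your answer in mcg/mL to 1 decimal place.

1.1 mcg/mL

f = (1/2)^(τ/t½) = (1/2)^(124/38) ≈ 0.1042.
C₀ = D/Vd = 1804/199 ≈ 9.065 mcg/mL.
Before the 4th dose, 3 doses have been given. Superposition: Cmin = C₀·(f + f² + … + f^3).
≈ 9.065 × (0.1042 + 0.0109 + 0.0011) ≈ 9.065 × 0.1162 ≈ 1.053 mcg/mL.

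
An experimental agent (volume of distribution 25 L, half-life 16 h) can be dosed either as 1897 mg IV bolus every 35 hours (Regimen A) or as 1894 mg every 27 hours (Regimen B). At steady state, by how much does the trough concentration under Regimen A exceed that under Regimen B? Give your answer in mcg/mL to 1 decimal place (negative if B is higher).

-12.8 mcg/mL

Regimen A: f = (1/2)^(35/16) ≈ 0.2195; Cmin,ss = (1897/25)·f/(1−f) ≈ 21.340 mcg/mL.
Regimen B: f = (1/2)^(27/16) ≈ 0.3105; Cmin,ss = (1894/25)·f/(1−f) ≈ 34.117 mcg/mL.
Difference ≈ 21.340 − 34.117 ≈ -12.777 mcg/mL.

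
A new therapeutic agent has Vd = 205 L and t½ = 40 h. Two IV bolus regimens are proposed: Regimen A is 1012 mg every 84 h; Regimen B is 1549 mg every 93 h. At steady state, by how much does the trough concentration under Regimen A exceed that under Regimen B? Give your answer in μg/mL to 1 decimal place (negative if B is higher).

Regimen A: f = (1/2)^(84/40) ≈ 0.2333; Cmin,ss = (1012/205)·f/(1−f) ≈ 1.502 μg/mL.
Regimen B: f = (1/2)^(93/40) ≈ 0.1996; Cmin,ss = (1549/205)·f/(1−f) ≈ 1.884 μg/mL.
Difference ≈ 1.502 − 1.884 ≈ -0.382 μg/mL.

-0.4 μg/mL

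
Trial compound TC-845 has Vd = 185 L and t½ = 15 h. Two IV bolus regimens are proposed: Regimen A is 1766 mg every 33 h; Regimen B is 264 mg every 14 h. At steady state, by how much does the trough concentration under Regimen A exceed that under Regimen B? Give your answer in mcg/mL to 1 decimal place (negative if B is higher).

Regimen A: f = (1/2)^(33/15) ≈ 0.2176; Cmin,ss = (1766/185)·f/(1−f) ≈ 2.655 mcg/mL.
Regimen B: f = (1/2)^(14/15) ≈ 0.5236; Cmin,ss = (264/185)·f/(1−f) ≈ 1.568 mcg/mL.
Difference ≈ 2.655 − 1.568 ≈ 1.087 mcg/mL.

1.1 mcg/mL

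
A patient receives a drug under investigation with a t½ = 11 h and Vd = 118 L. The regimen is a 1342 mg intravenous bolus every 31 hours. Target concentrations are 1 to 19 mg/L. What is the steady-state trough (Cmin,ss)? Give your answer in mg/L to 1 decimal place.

1.9 mg/L

Over one 31-h interval, 31/11 ≈ 2.8182 half-lives elapse, leaving f ≈ 0.1418 of each dose.
At steady state, accumulation factor R = 1/(1 − e^(−kτ)) ≈ 1.1652.
Single-dose peak C₀ = D/Vd = 1342/118 ≈ 11.373 mg/L.
Steady-state peak Cmax,ss = C₀·R ≈ 11.373 × 1.1652 ≈ 13.252 mg/L.
Steady-state trough Cmin,ss = Cmax,ss·f ≈ 13.252 × 0.1418 ≈ 1.879 mg/L.
Trough 1.9 mg/L vs MEC 1 mg/L: adequate.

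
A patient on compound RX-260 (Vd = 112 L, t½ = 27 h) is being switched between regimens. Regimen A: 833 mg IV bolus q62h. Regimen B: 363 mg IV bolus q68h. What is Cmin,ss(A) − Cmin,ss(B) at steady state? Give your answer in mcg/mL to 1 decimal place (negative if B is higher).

Regimen A: f = (1/2)^(62/27) ≈ 0.2036; Cmin,ss = (833/112)·f/(1−f) ≈ 1.901 mcg/mL.
Regimen B: f = (1/2)^(68/27) ≈ 0.1745; Cmin,ss = (363/112)·f/(1−f) ≈ 0.685 mcg/mL.
Difference ≈ 1.901 − 0.685 ≈ 1.216 mcg/mL.

1.2 mcg/mL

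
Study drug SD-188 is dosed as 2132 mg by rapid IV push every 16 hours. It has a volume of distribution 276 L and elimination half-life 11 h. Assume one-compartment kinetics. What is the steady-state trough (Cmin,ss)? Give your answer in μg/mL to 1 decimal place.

τ/t½ = 16/11 ≈ 1.4545, so fraction remaining f = (1/2)^(16/11) ≈ 0.3649.
Accumulation ratio R = 1/(1 − f) ≈ 1/0.6351 ≈ 1.5746.
Single-dose peak C₀ = D/Vd = 2132/276 ≈ 7.725 μg/mL.
Cmax,ss = C₀/(1 − f) ≈ 7.725/0.6351 ≈ 12.163 μg/mL.
One interval later, Cmin,ss = Cmax,ss·e^(−kτ) ≈ 12.163 × 0.3649 ≈ 4.438 μg/mL.

4.4 μg/mL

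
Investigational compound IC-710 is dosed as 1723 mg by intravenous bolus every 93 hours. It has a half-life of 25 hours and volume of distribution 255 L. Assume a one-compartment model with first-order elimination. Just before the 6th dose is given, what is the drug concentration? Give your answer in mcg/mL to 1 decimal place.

0.6 mcg/mL

f = (1/2)^(τ/t½) = (1/2)^(93/25) ≈ 0.0759.
C₀ = D/Vd = 1723/255 ≈ 6.757 mcg/mL.
Before the 6th dose, 5 doses have been given. Superposition: Cmin = C₀·(f + f² + … + f^5).
≈ 6.757 × (0.0759 + 0.0058 + 0.0004 + 0.0000 + 0.0000) ≈ 6.757 × 0.0821 ≈ 0.555 mcg/mL.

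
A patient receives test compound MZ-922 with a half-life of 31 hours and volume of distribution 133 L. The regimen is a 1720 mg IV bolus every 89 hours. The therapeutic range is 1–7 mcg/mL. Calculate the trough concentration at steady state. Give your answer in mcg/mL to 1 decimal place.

k = ln2/t½ = ln2/31 ≈ 0.022360 h⁻¹; fraction remaining f = e^(−kτ) = e^(−0.022360×89) ≈ 0.1367.
Single-dose peak C₀ = D/Vd = 1720/133 ≈ 12.932 mcg/mL.
Steady-state trough Cmin,ss = C₀·f/(1−f) ≈ 12.932 × 0.1367/0.8633 ≈ 2.048 mcg/mL.
Trough 2.0 mcg/mL vs MEC 1 mcg/mL: adequate.

2.0 mcg/mL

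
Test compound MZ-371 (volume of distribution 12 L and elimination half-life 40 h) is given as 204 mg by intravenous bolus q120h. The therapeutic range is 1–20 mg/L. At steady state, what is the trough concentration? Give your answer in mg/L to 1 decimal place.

2.4 mg/L

The dosing interval is 3 half-lives, so f = 2^(−3) = 0.125.
Accumulation ratio R = 1/(1 − f) = 1/0.875 = 8/7.
Single-dose peak C₀ = D/Vd = 204/12 = 17 mg/L.
Steady-state peak Cmax,ss = C₀·R = 17 × 8/7 ≈ 19.429 mg/L.
Steady-state trough Cmin,ss = Cmax,ss·f ≈ 19.429 × 0.125 ≈ 2.429 mg/L.
Trough 2.4 mg/L vs MEC 1 mg/L: adequate.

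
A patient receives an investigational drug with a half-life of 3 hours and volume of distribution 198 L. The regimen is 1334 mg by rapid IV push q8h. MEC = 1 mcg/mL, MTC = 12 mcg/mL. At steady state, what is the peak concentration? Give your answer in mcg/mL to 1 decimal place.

k = ln2/t½ = ln2/3 ≈ 0.231049 h⁻¹; fraction remaining f = e^(−kτ) = e^(−0.231049×8) ≈ 0.1575.
Accumulation ratio R = 1/(1 − f) ≈ 1/0.8425 ≈ 1.1869.
Each bolus raises the concentration by D/Vd = 1334/198 ≈ 6.737 mcg/mL.
Steady-state peak Cmax,ss = C₀·R ≈ 6.737 × 1.1869 ≈ 7.996 mcg/mL.
Peak 8.0 mcg/mL vs MTC 12 mcg/mL: below toxic threshold.

8.0 mcg/mL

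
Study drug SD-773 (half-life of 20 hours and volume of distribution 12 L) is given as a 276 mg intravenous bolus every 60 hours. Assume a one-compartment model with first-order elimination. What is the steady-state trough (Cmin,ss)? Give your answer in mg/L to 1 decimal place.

3.3 mg/L

τ = 60 h = 3 half-lives, so f = (1/2)^3 = 0.125.
Accumulation ratio R = 1/(1 − f) = 1/0.875 = 8/7.
Single-dose peak C₀ = D/Vd = 276/12 = 23 mg/L.
Steady-state peak Cmax,ss = C₀·R = 23 × 8/7 ≈ 26.286 mg/L.
Steady-state trough Cmin,ss = Cmax,ss·f ≈ 26.286 × 0.125 ≈ 3.286 mg/L.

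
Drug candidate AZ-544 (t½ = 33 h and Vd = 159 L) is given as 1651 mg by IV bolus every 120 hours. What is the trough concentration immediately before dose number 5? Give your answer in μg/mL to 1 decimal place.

0.9 μg/mL

f = (1/2)^(τ/t½) = (1/2)^(120/33) ≈ 0.0804.
C₀ = D/Vd = 1651/159 ≈ 10.384 μg/mL.
Before the 5th dose, 4 doses have been given. Superposition: Cmin = C₀·(f + f² + … + f^4).
≈ 10.384 × (0.0804 + 0.0065 + 0.0005 + 0.0000) ≈ 10.384 × 0.0874 ≈ 0.908 μg/mL.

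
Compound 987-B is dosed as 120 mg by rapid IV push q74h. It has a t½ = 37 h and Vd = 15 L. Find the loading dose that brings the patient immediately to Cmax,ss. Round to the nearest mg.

160 mg

f = (1/2)^(74/37) ≈ 0.250000; accumulation ratio R = 1/(1−f) ≈ 1.33333.
Loading dose to hit Cmax,ss on first dose: D_load = D_maint·R ≈ 120 × 1.33333 ≈ 160.00 mg.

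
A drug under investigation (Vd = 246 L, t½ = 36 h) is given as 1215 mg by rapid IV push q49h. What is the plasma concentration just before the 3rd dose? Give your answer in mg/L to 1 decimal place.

2.7 mg/L

f = (1/2)^(τ/t½) = (1/2)^(49/36) ≈ 0.3893.
C₀ = D/Vd = 1215/246 ≈ 4.939 mg/L.
Before the 3rd dose, 2 doses have been given. Superposition: Cmin = C₀·(f + f²).
≈ 4.939 × (0.3893 + 0.1516) ≈ 4.939 × 0.5409 ≈ 2.672 mg/L.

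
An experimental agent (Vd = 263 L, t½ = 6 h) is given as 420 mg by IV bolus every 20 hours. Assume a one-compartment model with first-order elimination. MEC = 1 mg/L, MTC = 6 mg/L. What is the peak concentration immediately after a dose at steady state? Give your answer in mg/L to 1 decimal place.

k = ln2/t½ = ln2/6 ≈ 0.115525 h⁻¹; fraction remaining f = e^(−kτ) = e^(−0.115525×20) ≈ 0.0992.
Accumulation ratio R = 1/(1 − f) ≈ 1/0.9008 ≈ 1.1101.
Each bolus raises the concentration by D/Vd = 420/263 ≈ 1.597 mg/L.
Steady-state peak Cmax,ss = C₀·R ≈ 1.597 × 1.1101 ≈ 1.773 mg/L.
Peak 1.8 mg/L vs MTC 6 mg/L: below toxic threshold.

1.8 mg/L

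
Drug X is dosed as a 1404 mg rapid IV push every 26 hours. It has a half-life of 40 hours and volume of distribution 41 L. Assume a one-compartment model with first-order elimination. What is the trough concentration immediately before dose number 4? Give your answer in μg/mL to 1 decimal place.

f = (1/2)^(τ/t½) = (1/2)^(26/40) ≈ 0.6373.
C₀ = D/Vd = 1404/41 ≈ 34.244 μg/mL.
Before the 4th dose, 3 doses have been given. Superposition: Cmin = C₀·(f + f² + … + f^3).
≈ 34.244 × (0.6373 + 0.4062 + 0.2588) ≈ 34.244 × 1.3023 ≈ 44.596 μg/mL.

44.6 μg/mL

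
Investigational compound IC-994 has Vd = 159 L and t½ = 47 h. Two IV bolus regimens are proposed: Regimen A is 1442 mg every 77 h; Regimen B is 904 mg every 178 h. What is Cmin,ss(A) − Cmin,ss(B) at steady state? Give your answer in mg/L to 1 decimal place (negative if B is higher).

Regimen A: f = (1/2)^(77/47) ≈ 0.3212; Cmin,ss = (1442/159)·f/(1−f) ≈ 4.291 mg/L.
Regimen B: f = (1/2)^(178/47) ≈ 0.0724; Cmin,ss = (904/159)·f/(1−f) ≈ 0.444 mg/L.
Difference ≈ 4.291 − 0.444 ≈ 3.847 mg/L.

3.8 mg/L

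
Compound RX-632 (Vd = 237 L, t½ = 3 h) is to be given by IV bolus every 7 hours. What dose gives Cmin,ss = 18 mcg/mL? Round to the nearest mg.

τ/t½ = 7/3 ≈ 2.3333, so f = (1/2)^(7/3) ≈ 0.198425.
Cmin,ss = (D/Vd)·f/(1−f), so D = Cmin,ss·Vd·(1−f)/f.
D = 18 × 237 × (1−f)/f ≈ 18 × 237 × 4.03969 ≈ 17233.32 mg.

17233 mg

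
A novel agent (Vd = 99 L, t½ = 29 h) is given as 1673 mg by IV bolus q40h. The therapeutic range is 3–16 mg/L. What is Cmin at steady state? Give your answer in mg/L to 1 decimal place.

10.6 mg/L

Over one 40-h interval, 40/29 ≈ 1.3793 half-lives elapse, leaving f ≈ 0.3844 of each dose.
Each bolus raises the concentration by D/Vd = 1673/99 ≈ 16.899 mg/L.
Steady-state trough Cmin,ss = C₀·f/(1−f) ≈ 16.899 × 0.3844/0.6156 ≈ 10.552 mg/L.
Trough 10.6 mg/L vs MEC 3 mg/L: adequate.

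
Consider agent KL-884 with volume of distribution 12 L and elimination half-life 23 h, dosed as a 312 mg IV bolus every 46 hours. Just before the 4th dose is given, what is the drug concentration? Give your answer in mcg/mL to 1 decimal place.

8.5 mcg/mL

f = (1/2)^(τ/t½) = (1/2)^(46/23) ≈ 0.2500.
C₀ = D/Vd = 312/12 ≈ 26.000 mcg/mL.
Before the 4th dose, 3 doses have been given. Superposition: Cmin = C₀·(f + f² + … + f^3).
≈ 26.000 × (0.2500 + 0.0625 + 0.0156) ≈ 26.000 × 0.3281 ≈ 8.531 mcg/mL.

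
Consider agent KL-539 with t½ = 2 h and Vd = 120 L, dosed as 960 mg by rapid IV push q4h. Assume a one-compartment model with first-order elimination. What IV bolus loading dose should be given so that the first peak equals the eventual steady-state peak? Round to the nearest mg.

1280 mg

f = (1/2)^(4/2) ≈ 0.250000; accumulation ratio R = 1/(1−f) ≈ 1.33333.
Loading dose to hit Cmax,ss on first dose: D_load = D_maint·R ≈ 960 × 1.33333 ≈ 1280.00 mg.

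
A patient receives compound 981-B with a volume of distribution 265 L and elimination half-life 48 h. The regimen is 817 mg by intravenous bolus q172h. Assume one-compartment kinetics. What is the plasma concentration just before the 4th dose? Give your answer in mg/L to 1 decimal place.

0.3 mg/L

f = (1/2)^(τ/t½) = (1/2)^(172/48) ≈ 0.0834.
C₀ = D/Vd = 817/265 ≈ 3.083 mg/L.
Before the 4th dose, 3 doses have been given. Superposition: Cmin = C₀·(f + f² + … + f^3).
≈ 3.083 × (0.0834 + 0.0070 + 0.0006) ≈ 3.083 × 0.0910 ≈ 0.281 mg/L.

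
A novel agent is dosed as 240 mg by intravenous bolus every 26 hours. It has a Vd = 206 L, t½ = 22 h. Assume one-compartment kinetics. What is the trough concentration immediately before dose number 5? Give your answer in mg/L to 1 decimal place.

0.9 mg/L

f = (1/2)^(τ/t½) = (1/2)^(26/22) ≈ 0.4408.
C₀ = D/Vd = 240/206 ≈ 1.165 mg/L.
Before the 5th dose, 4 doses have been given. Superposition: Cmin = C₀·(f + f² + … + f^4).
≈ 1.165 × (0.4408 + 0.1943 + 0.0856 + 0.0378) ≈ 1.165 × 0.7585 ≈ 0.884 mg/L.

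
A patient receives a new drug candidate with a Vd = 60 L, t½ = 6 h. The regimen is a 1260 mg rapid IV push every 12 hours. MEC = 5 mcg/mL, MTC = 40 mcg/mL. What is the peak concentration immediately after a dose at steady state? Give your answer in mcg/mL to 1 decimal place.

28.0 mcg/mL

The dosing interval is 2 half-lives, so f = 2^(−2) = 0.25.
At steady state, R = 1/(1 − 0.25) = 4/3.
Single-dose peak C₀ = D/Vd = 1260/60 = 21 mcg/mL.
Steady-state peak Cmax,ss = C₀·R = 21 × 4/3 ≈ 28.000 mcg/mL.
Peak 28.0 mcg/mL vs MTC 40 mcg/mL: below toxic threshold.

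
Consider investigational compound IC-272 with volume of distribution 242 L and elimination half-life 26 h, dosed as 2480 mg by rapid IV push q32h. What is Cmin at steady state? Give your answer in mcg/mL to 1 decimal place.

Over one 32-h interval, 32/26 ≈ 1.2308 half-lives elapse, leaving f ≈ 0.4261 of each dose.
At steady state, accumulation factor R = 1/(1 − e^(−kτ)) ≈ 1.7425.
Single-dose peak C₀ = D/Vd = 2480/242 ≈ 10.248 mcg/mL.
Cmax,ss = C₀/(1 − f) ≈ 10.248/0.5739 ≈ 17.857 mcg/mL.
Steady-state trough Cmin,ss = Cmax,ss·f ≈ 17.857 × 0.4261 ≈ 7.609 mcg/mL.

7.6 mcg/mL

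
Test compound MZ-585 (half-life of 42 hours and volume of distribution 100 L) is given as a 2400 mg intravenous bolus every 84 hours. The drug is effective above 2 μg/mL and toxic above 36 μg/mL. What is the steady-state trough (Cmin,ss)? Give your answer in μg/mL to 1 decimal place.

τ = 84 h = 2 half-lives, so f = (1/2)^2 = 0.25.
At steady state, R = 1/(1 − 0.25) = 4/3.
Single-dose peak C₀ = D/Vd = 2400/100 = 24 μg/mL.
Steady-state peak Cmax,ss = C₀·R = 24 × 4/3 ≈ 32.000 μg/mL.
Steady-state trough Cmin,ss = Cmax,ss·f ≈ 32.000 × 0.25 ≈ 8.000 μg/mL.
Trough 8.0 μg/mL vs MEC 2 μg/mL: adequate.

8.0 μg/mL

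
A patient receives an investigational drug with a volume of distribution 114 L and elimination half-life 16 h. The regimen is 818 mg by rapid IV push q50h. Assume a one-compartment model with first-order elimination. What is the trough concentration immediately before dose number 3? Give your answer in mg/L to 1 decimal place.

0.9 mg/L

f = (1/2)^(τ/t½) = (1/2)^(50/16) ≈ 0.1146.
C₀ = D/Vd = 818/114 ≈ 7.175 mg/L.
Before the 3rd dose, 2 doses have been given. Superposition: Cmin = C₀·(f + f²).
≈ 7.175 × (0.1146 + 0.0131) ≈ 7.175 × 0.1277 ≈ 0.916 mg/L.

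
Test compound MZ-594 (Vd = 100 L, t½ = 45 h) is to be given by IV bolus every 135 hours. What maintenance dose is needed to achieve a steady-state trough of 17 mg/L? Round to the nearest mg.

11900 mg

τ/t½ = 135/45 ≈ 3, so f = (1/2)^(135/45) ≈ 0.125000.
Cmin,ss = (D/Vd)·f/(1−f), so D = Cmin,ss·Vd·(1−f)/f.
D = 17 × 100 × (1−f)/f ≈ 17 × 100 × 7.00000 ≈ 11900.00 mg.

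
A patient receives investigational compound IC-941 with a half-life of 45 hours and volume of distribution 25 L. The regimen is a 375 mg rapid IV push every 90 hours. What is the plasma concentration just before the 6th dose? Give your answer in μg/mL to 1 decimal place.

f = (1/2)^(τ/t½) = (1/2)^(90/45) ≈ 0.2500.
C₀ = D/Vd = 375/25 ≈ 15.000 μg/mL.
Before the 6th dose, 5 doses have been given. Superposition: Cmin = C₀·(f + f² + … + f^5).
≈ 15.000 × (0.2500 + 0.0625 + 0.0156 + 0.0039 + 0.0010) ≈ 15.000 × 0.3330 ≈ 4.995 μg/mL.

5.0 μg/mL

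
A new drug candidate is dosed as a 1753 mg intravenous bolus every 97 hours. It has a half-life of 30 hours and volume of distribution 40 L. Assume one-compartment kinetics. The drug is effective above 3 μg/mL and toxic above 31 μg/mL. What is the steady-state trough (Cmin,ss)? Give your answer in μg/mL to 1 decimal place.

Over one 97-h interval, 97/30 ≈ 3.2333 half-lives elapse, leaving f ≈ 0.1063 of each dose.
At steady state, accumulation factor R = 1/(1 − e^(−kτ)) ≈ 1.1189.
Single-dose peak C₀ = D/Vd = 1753/40 ≈ 43.825 μg/mL.
Cmax,ss = C₀/(1 − f) ≈ 43.825/0.8937 ≈ 49.038 μg/mL.
Steady-state trough Cmin,ss = Cmax,ss·f ≈ 49.038 × 0.1063 ≈ 5.213 μg/mL.
Trough 5.2 μg/mL vs MEC 3 μg/mL: adequate.

5.2 μg/mL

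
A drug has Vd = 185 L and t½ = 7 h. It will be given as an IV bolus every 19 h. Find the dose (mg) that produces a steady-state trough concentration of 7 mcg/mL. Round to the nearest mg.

7204 mg

τ/t½ = 19/7 ≈ 2.7143, so f = (1/2)^(19/7) ≈ 0.152377.
Cmin,ss = (D/Vd)·f/(1−f), so D = Cmin,ss·Vd·(1−f)/f.
D = 7 × 185 × (1−f)/f ≈ 7 × 185 × 5.56267 ≈ 7203.66 mg.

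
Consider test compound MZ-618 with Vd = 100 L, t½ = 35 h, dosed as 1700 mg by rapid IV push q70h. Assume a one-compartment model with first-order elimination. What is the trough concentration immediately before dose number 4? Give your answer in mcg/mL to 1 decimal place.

5.6 mcg/mL

f = (1/2)^(τ/t½) = (1/2)^(70/35) ≈ 0.2500.
C₀ = D/Vd = 1700/100 ≈ 17.000 mcg/mL.
Before the 4th dose, 3 doses have been given. Superposition: Cmin = C₀·(f + f² + … + f^3).
≈ 17.000 × (0.2500 + 0.0625 + 0.0156) ≈ 17.000 × 0.3281 ≈ 5.578 mcg/mL.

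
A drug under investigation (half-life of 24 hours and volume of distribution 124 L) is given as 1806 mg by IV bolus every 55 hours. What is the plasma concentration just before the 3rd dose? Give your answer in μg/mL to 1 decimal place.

f = (1/2)^(τ/t½) = (1/2)^(55/24) ≈ 0.2042.
C₀ = D/Vd = 1806/124 ≈ 14.565 μg/mL.
Before the 3rd dose, 2 doses have been given. Superposition: Cmin = C₀·(f + f²).
≈ 14.565 × (0.2042 + 0.0417) ≈ 14.565 × 0.2459 ≈ 3.582 μg/mL.

3.6 μg/mL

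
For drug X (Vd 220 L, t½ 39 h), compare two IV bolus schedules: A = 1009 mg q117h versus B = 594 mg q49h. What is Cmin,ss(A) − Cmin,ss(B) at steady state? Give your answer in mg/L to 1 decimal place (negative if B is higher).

-1.3 mg/L

Regimen A: f = (1/2)^(117/39) ≈ 0.1250; Cmin,ss = (1009/220)·f/(1−f) ≈ 0.655 mg/L.
Regimen B: f = (1/2)^(49/39) ≈ 0.4186; Cmin,ss = (594/220)·f/(1−f) ≈ 1.944 mg/L.
Difference ≈ 0.655 − 1.944 ≈ -1.289 mg/L.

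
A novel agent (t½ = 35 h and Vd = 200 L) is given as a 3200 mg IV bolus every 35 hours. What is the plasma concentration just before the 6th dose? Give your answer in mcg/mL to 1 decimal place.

f = (1/2)^(τ/t½) = (1/2)^(35/35) ≈ 0.5000.
C₀ = D/Vd = 3200/200 ≈ 16.000 mcg/mL.
Before the 6th dose, 5 doses have been given. Superposition: Cmin = C₀·(f + f² + … + f^5).
≈ 16.000 × (0.5000 + 0.2500 + 0.1250 + 0.0625 + 0.0313) ≈ 16.000 × 0.9688 ≈ 15.501 mcg/mL.

15.5 mcg/mL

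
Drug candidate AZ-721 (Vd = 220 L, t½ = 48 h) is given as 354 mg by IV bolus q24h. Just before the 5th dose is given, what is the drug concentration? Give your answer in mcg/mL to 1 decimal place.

f = (1/2)^(τ/t½) = (1/2)^(24/48) ≈ 0.7071.
C₀ = D/Vd = 354/220 ≈ 1.609 mcg/mL.
Before the 5th dose, 4 doses have been given. Superposition: Cmin = C₀·(f + f² + … + f^4).
≈ 1.609 × (0.7071 + 0.5000 + 0.3535 + 0.2500) ≈ 1.609 × 1.8106 ≈ 2.913 mcg/mL.

2.9 mcg/mL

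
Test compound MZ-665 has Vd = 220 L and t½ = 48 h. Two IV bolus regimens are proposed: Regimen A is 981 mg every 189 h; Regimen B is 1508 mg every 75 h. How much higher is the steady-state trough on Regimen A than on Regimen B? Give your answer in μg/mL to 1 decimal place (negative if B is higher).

Regimen A: f = (1/2)^(189/48) ≈ 0.0653; Cmin,ss = (981/220)·f/(1−f) ≈ 0.312 μg/mL.
Regimen B: f = (1/2)^(75/48) ≈ 0.3386; Cmin,ss = (1508/220)·f/(1−f) ≈ 3.509 μg/mL.
Difference ≈ 0.312 − 3.509 ≈ -3.197 μg/mL.

-3.2 μg/mL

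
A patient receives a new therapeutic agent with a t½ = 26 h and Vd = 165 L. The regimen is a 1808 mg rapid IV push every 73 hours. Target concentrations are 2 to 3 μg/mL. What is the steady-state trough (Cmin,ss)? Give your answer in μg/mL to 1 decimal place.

τ/t½ = 73/26 ≈ 2.8077, so fraction remaining f = (1/2)^(73/26) ≈ 0.1428.
Accumulation ratio R = 1/(1 − f) ≈ 1/0.8572 ≈ 1.1666.
Single-dose peak C₀ = D/Vd = 1808/165 ≈ 10.958 μg/mL.
Cmax,ss = C₀/(1 − f) ≈ 10.958/0.8572 ≈ 12.783 μg/mL.
One interval later, Cmin,ss = Cmax,ss·e^(−kτ) ≈ 12.783 × 0.1428 ≈ 1.825 μg/mL.
Trough 1.8 μg/mL vs MEC 2 μg/mL: subtherapeutic.

1.8 μg/mL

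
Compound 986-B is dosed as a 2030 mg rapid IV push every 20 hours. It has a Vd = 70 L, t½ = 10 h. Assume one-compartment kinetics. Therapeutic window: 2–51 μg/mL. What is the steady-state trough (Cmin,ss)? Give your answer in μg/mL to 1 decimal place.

The dosing interval is 2 half-lives, so f = 2^(−2) = 0.25.
At steady state, R = 1/(1 − 0.25) = 4/3.
Single-dose peak C₀ = D/Vd = 2030/70 = 29 μg/mL.
Steady-state peak Cmax,ss = C₀·R = 29 × 4/3 ≈ 38.667 μg/mL.
Steady-state trough Cmin,ss = Cmax,ss·f ≈ 38.667 × 0.25 ≈ 9.667 μg/mL.
Trough 9.7 μg/mL vs MEC 2 μg/mL: adequate.

9.7 μg/mL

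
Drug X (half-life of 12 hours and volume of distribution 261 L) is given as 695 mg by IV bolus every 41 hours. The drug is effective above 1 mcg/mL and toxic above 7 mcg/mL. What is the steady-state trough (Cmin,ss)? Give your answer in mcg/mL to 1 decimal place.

0.3 mcg/mL

k = ln2/t½ = ln2/12 ≈ 0.057762 h⁻¹; fraction remaining f = e^(−kτ) = e^(−0.057762×41) ≈ 0.0936.
Single-dose peak C₀ = D/Vd = 695/261 ≈ 2.663 mcg/mL.
Steady-state trough Cmin,ss = C₀·f/(1−f) ≈ 2.663 × 0.0936/0.9064 ≈ 0.275 mcg/mL.
Trough 0.3 mcg/mL vs MEC 1 mcg/mL: subtherapeutic.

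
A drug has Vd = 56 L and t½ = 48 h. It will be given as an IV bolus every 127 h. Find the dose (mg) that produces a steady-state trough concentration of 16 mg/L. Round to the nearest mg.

τ/t½ = 127/48 ≈ 2.6458, so f = (1/2)^(127/48) ≈ 0.159781.
Cmin,ss = (D/Vd)·f/(1−f), so D = Cmin,ss·Vd·(1−f)/f.
D = 16 × 56 × (1−f)/f ≈ 16 × 56 × 5.25857 ≈ 4711.68 mg.

4712 mg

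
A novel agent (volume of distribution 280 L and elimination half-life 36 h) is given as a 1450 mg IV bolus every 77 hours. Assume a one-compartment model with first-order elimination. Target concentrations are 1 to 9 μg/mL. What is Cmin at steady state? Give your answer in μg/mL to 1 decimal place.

1.5 μg/mL

k = ln2/t½ = ln2/36 ≈ 0.019254 h⁻¹; fraction remaining f = e^(−kτ) = e^(−0.019254×77) ≈ 0.2271.
Each bolus raises the concentration by D/Vd = 1450/280 ≈ 5.179 μg/mL.
Steady-state trough Cmin,ss = C₀·f/(1−f) ≈ 5.179 × 0.2271/0.7729 ≈ 1.522 μg/mL.
Trough 1.5 μg/mL vs MEC 1 μg/mL: adequate.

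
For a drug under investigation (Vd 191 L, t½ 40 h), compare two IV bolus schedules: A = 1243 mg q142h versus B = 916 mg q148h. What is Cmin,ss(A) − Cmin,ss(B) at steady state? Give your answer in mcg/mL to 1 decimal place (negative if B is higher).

Regimen A: f = (1/2)^(142/40) ≈ 0.0854; Cmin,ss = (1243/191)·f/(1−f) ≈ 0.608 mcg/mL.
Regimen B: f = (1/2)^(148/40) ≈ 0.0769; Cmin,ss = (916/191)·f/(1−f) ≈ 0.400 mcg/mL.
Difference ≈ 0.608 − 0.400 ≈ 0.208 mcg/mL.

0.2 mcg/mL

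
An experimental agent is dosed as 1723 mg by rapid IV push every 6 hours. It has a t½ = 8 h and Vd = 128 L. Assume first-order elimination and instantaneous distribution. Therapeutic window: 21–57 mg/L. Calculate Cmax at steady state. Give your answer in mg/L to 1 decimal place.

33.2 mg/L

Over one 6-h interval, 6/8 ≈ 0.75 half-lives elapse, leaving f ≈ 0.5946 of each dose.
At steady state, accumulation factor R = 1/(1 − e^(−kτ)) ≈ 2.4667.
Single-dose peak C₀ = D/Vd = 1723/128 ≈ 13.461 mg/L.
Cmax,ss = C₀/(1 − f) ≈ 13.461/0.4054 ≈ 33.204 mg/L.
Peak 33.2 mg/L vs MTC 57 mg/L: below toxic threshold.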